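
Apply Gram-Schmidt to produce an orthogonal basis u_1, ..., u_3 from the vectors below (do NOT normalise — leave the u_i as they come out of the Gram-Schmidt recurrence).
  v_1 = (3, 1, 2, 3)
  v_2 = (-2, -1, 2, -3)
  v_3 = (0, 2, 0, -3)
Orthogonal basis:
  u_1 = (3, 1, 2, 3)
  u_2 = (-10/23, -11/23, 70/23, -33/23)
  u_3 = (28/27, 659/270, -7/27, -151/90)

Apply the Gram-Schmidt recurrence
  u_1 = v_1
  u_i = v_i − Σ_{j<i} ((v_i · u_j) / (u_j · u_j)) · u_j.

Step by step this gives:
  u_1 = (3, 1, 2, 3)
  u_2 = (-10/23, -11/23, 70/23, -33/23)
  u_3 = (28/27, 659/270, -7/27, -151/90)

Orthogonality check:
  u_2 · u_1 = 0 (should be 0)
  u_3 · u_1 = 0 (should be 0)
  u_3 · u_2 = 0 (should be 0)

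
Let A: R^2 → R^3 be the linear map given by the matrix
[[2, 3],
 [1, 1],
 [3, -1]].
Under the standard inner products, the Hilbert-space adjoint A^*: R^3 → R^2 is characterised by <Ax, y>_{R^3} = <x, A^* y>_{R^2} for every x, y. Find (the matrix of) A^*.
A^* = A^T =
[[2, 1, 3],
 [3, 1, -1]]

For real matrices with standard dot products, the defining identity <Ax, y> = <x, A^* y> gives (Ax)^T y = x^T (A^*) y, i.e. x^T A^T y = x^T (A^*) y. Since this holds for all x, y, we must have A^* = A^T. Therefore
A^* =
[[2, 1, 3],
 [3, 1, -1]].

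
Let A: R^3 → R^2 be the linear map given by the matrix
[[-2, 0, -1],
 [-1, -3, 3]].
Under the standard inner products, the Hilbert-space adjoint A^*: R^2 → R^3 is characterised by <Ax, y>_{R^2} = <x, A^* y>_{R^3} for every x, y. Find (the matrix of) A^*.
A^* = A^T =
[[-2, -1],
 [0, -3],
 [-1, 3]]

For real matrices with standard dot products, the defining identity <Ax, y> = <x, A^* y> gives (Ax)^T y = x^T (A^*) y, i.e. x^T A^T y = x^T (A^*) y. Since this holds for all x, y, we must have A^* = A^T. Therefore
A^* =
[[-2, -1],
 [0, -3],
 [-1, 3]].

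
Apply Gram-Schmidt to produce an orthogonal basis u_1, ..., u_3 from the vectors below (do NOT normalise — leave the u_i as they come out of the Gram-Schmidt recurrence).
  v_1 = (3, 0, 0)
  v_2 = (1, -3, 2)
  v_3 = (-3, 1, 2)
Orthogonal basis:
  u_1 = (3, 0, 0)
  u_2 = (0, -3, 2)
  u_3 = (0, 16/13, 24/13)

Apply the Gram-Schmidt recurrence
  u_1 = v_1
  u_i = v_i − Σ_{j<i} ((v_i · u_j) / (u_j · u_j)) · u_j.

Step by step this gives:
  u_1 = (3, 0, 0)
  u_2 = (0, -3, 2)
  u_3 = (0, 16/13, 24/13)

Orthogonality check:
  u_2 · u_1 = 0 (should be 0)
  u_3 · u_1 = 0 (should be 0)
  u_3 · u_2 = 0 (should be 0)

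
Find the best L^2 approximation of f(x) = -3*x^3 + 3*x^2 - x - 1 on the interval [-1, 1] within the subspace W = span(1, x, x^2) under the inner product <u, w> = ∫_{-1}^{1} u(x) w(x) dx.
g(x) = 3*x^2 - 14*x/5 - 1

The best approximation g ∈ W is the orthogonal projection of f onto W. Writing g = a_0 + a_1 x + a_2 x^2, the coefficients solve the normal equations G · a = b where
  G_{ij} = <φ_i, φ_j> and b_i = <f, φ_i>, with φ_0 = 1, φ_1 = x, φ_2 = x^2.
G =
  [2, 0, 2/3]
  [0, 2/3, 0]
  [2/3, 0, 2/5],
b = (0, -28/15, 8/15).
Solving gives a_0 = -1, a_1 = -14/5, a_2 = 3, so
  g(x) = 3*x^2 - 14*x/5 - 1.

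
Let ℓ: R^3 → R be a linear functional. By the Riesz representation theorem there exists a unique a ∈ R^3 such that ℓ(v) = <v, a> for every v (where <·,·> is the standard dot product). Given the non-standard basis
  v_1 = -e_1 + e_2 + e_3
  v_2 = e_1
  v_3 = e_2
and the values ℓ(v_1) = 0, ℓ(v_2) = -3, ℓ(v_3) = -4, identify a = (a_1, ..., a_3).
a = (-3, -4, 1)

Write a = (a_1, ..., a_3) in the standard basis. For each basis vector v_i, ℓ(v_i) = <v_i, a> is a linear equation in the a_j's. Collect the n equations into a matrix system V a = ℓ, where row i of V is v_i (expressed in the standard basis). Since V is invertible (lower-triangular with 1s on the diagonal, up to permutation), solve by back-substitution:
  V =
[[-1, 1, 1],
 [1, 0, 0],
 [0, 1, 0]]
  V a = (0, -3, -4)
Solving gives a = (-3, -4, 1).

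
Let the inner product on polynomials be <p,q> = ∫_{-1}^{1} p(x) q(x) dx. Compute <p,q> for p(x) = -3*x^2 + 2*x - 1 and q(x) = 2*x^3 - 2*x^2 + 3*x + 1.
<p,q> = 16/3

Expand the product: p(x)·q(x) = -6*x^5 + 10*x^4 - 15*x^3 + 5*x^2 - x - 1.
∫_{-1}^{1} of each monomial x^k gives [2/(k+1) if k even, 0 if k odd]. Integrating term-by-term (or equivalently evaluating the antiderivative F(x) = -x^6 + 2*x^5 - 15*x^4/4 + 5*x^3/3 - x^2/2 - x at the endpoints):
  F(1) − F(−1) = -31/12 − (-95/12) = 16/3.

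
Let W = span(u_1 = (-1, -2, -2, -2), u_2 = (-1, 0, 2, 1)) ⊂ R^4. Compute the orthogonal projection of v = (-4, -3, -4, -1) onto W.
proj_W(v) = (-130/53, -190/53, -120/53, -155/53)

Set up U = [u_1 | ... | u_2] ∈ R^(4×2). The projector onto W = col(U) is P = U (U^T U)^(-1) U^T.
Compute U^T U =
  [13, -5]
  [-5, 6],
and U^T v = (20, -5).
Solve U^T U · c = U^T v for the coefficients: c = (95/53, 35/53). The projection is proj_W(v) = U c.
Check: (v - proj_W(v)) · u_1 = 0  (should be 0).
Check: (v - proj_W(v)) · u_2 = 0  (should be 0).
Result: proj_W(v) = (-130/53, -190/53, -120/53, -155/53).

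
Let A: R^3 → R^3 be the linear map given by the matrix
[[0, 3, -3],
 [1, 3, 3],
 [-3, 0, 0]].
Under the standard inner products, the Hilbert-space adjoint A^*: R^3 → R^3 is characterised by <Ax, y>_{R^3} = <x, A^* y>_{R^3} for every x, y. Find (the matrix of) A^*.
A^* = A^T =
[[0, 1, -3],
 [3, 3, 0],
 [-3, 3, 0]]

For real matrices with standard dot products, the defining identity <Ax, y> = <x, A^* y> gives (Ax)^T y = x^T (A^*) y, i.e. x^T A^T y = x^T (A^*) y. Since this holds for all x, y, we must have A^* = A^T. Therefore
A^* =
[[0, 1, -3],
 [3, 3, 0],
 [-3, 3, 0]].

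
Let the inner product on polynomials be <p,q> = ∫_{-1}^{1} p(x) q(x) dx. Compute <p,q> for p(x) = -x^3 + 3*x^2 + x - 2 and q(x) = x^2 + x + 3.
<p,q> = -88/15

Expand the product: p(x)·q(x) = -x^5 + 2*x^4 + x^3 + 8*x^2 + x - 6.
∫_{-1}^{1} of each monomial x^k gives [2/(k+1) if k even, 0 if k odd]. Integrating term-by-term (or equivalently evaluating the antiderivative F(x) = -x^6/6 + 2*x^5/5 + x^4/4 + 8*x^3/3 + x^2/2 - 6*x at the endpoints):
  F(1) − F(−1) = -47/20 − (211/60) = -88/15.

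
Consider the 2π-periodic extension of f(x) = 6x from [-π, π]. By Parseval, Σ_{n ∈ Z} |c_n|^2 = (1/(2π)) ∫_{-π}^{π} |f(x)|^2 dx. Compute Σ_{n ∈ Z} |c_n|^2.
Σ |c_n|^2 = 12π^2

Expand and integrate term by term over [-π, π]:
  ∫ (6x)^2 dx = 36·(2π^3/3); ∫ 2·6·(0)·x dx = 0 (odd integrand); ∫ 0^2 dx = 0·2π.
So (1/(2π)) ∫_{-π}^{π} (6x)^2 dx = 36π^2/3 + 0 = 12π^2.
Parseval ⇒ Σ |c_n|^2 = 12π^2.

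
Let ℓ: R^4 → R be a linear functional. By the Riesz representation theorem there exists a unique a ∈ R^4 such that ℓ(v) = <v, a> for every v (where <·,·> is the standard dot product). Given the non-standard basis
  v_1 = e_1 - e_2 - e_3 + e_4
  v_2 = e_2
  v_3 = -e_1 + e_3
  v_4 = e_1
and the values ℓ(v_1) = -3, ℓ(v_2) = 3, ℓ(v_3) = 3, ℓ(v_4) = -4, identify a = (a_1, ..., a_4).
a = (-4, 3, -1, 3)

Write a = (a_1, ..., a_4) in the standard basis. For each basis vector v_i, ℓ(v_i) = <v_i, a> is a linear equation in the a_j's. Collect the n equations into a matrix system V a = ℓ, where row i of V is v_i (expressed in the standard basis). Since V is invertible (lower-triangular with 1s on the diagonal, up to permutation), solve by back-substitution:
  V =
[[1, -1, -1, 1],
 [0, 1, 0, 0],
 [-1, 0, 1, 0],
 [1, 0, 0, 0]]
  V a = (-3, 3, 3, -4)
Solving gives a = (-4, 3, -1, 3).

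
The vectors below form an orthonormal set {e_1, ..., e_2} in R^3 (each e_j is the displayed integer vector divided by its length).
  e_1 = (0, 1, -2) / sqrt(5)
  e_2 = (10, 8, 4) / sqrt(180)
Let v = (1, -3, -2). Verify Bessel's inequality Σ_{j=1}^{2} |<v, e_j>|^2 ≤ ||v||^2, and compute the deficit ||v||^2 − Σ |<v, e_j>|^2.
Σ |<v, e_j>|^2 = 26/9; ||v||^2 = 14; deficit = 100/9

Write each e_j = u_j / sqrt(<u_j, u_j>) where u_j is the displayed integer vector. Then <v, e_j> = <v, u_j> / sqrt(<u_j, u_j>), so |<v, e_j>|^2 = <v, u_j>^2 / <u_j, u_j>.
Coefficients: <v, e_1> = 1/sqrt(5), <v, e_2> = -22/sqrt(180).
Square and sum: Σ |<v, e_j>|^2 = 26/9.
Compute ||v||^2 = v·v = 14.
Deficit = 14 − 26/9 = 100/9 ≥ 0, confirming Bessel's inequality. (The deficit equals ||v − Σ <v,e_j> e_j||^2, the squared distance from v to span{e_j}.)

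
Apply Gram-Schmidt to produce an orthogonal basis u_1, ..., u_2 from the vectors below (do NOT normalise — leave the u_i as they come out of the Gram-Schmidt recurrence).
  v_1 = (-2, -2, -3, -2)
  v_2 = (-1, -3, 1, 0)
Orthogonal basis:
  u_1 = (-2, -2, -3, -2)
  u_2 = (-11/21, -53/21, 12/7, 10/21)

Apply the Gram-Schmidt recurrence
  u_1 = v_1
  u_i = v_i − Σ_{j<i} ((v_i · u_j) / (u_j · u_j)) · u_j.

Step by step this gives:
  u_1 = (-2, -2, -3, -2)
  u_2 = (-11/21, -53/21, 12/7, 10/21)

Orthogonality check:
  u_2 · u_1 = 0 (should be 0)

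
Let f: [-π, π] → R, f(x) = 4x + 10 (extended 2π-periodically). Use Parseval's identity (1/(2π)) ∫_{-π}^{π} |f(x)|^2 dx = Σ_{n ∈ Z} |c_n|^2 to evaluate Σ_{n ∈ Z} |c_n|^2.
Σ |c_n|^2 = 16π^2/3 + 100

Expand and integrate term by term over [-π, π]:
  ∫ (4x)^2 dx = 16·(2π^3/3); ∫ 2·4·(10)·x dx = 0 (odd integrand); ∫ 10^2 dx = 100·2π.
So (1/(2π)) ∫_{-π}^{π} (4x + 10)^2 dx = 16π^2/3 + 100 = 16π^2/3 + 100.
Parseval ⇒ Σ |c_n|^2 = 16π^2/3 + 100.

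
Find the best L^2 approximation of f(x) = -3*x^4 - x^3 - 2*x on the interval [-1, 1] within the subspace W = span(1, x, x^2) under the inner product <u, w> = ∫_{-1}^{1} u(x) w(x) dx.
g(x) = -18*x^2/7 - 13*x/5 + 9/35

The best approximation g ∈ W is the orthogonal projection of f onto W. Writing g = a_0 + a_1 x + a_2 x^2, the coefficients solve the normal equations G · a = b where
  G_{ij} = <φ_i, φ_j> and b_i = <f, φ_i>, with φ_0 = 1, φ_1 = x, φ_2 = x^2.
G =
  [2, 0, 2/3]
  [0, 2/3, 0]
  [2/3, 0, 2/5],
b = (-6/5, -26/15, -6/7).
Solving gives a_0 = 9/35, a_1 = -13/5, a_2 = -18/7, so
  g(x) = -18*x^2/7 - 13*x/5 + 9/35.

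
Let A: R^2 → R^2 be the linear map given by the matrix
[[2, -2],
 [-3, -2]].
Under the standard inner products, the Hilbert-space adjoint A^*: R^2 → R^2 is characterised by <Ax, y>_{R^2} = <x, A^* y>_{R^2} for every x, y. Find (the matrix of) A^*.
A^* = A^T =
[[2, -3],
 [-2, -2]]

For real matrices with standard dot products, the defining identity <Ax, y> = <x, A^* y> gives (Ax)^T y = x^T (A^*) y, i.e. x^T A^T y = x^T (A^*) y. Since this holds for all x, y, we must have A^* = A^T. Therefore
A^* =
[[2, -3],
 [-2, -2]].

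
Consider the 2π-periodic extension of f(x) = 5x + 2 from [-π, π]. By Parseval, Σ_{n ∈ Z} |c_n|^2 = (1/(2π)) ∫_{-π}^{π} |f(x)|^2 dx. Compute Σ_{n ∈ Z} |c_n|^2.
Σ |c_n|^2 = 25π^2/3 + 4

Expand and integrate term by term over [-π, π]:
  ∫ (5x)^2 dx = 25·(2π^3/3); ∫ 2·5·(2)·x dx = 0 (odd integrand); ∫ 2^2 dx = 4·2π.
So (1/(2π)) ∫_{-π}^{π} (5x + 2)^2 dx = 25π^2/3 + 4 = 25π^2/3 + 4.
Parseval ⇒ Σ |c_n|^2 = 25π^2/3 + 4.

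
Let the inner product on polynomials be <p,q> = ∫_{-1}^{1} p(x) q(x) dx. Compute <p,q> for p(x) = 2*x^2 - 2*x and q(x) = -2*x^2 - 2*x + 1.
<p,q> = 12/5

Expand the product: p(x)·q(x) = -4*x^4 + 6*x^2 - 2*x.
∫_{-1}^{1} of each monomial x^k gives [2/(k+1) if k even, 0 if k odd]. Integrating term-by-term (or equivalently evaluating the antiderivative F(x) = -4*x^5/5 + 2*x^3 - x^2 at the endpoints):
  F(1) − F(−1) = 1/5 − (-11/5) = 12/5.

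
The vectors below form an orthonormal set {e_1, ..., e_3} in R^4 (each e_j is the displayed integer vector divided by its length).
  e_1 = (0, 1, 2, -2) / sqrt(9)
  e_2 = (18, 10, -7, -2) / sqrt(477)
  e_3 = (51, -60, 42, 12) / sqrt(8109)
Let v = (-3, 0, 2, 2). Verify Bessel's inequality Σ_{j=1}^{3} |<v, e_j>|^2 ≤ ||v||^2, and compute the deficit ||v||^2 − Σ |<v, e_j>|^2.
Σ |<v, e_j>|^2 = 189/17; ||v||^2 = 17; deficit = 100/17

Write each e_j = u_j / sqrt(<u_j, u_j>) where u_j is the displayed integer vector. Then <v, e_j> = <v, u_j> / sqrt(<u_j, u_j>), so |<v, e_j>|^2 = <v, u_j>^2 / <u_j, u_j>.
Coefficients: <v, e_1> = 0/sqrt(9), <v, e_2> = -72/sqrt(477), <v, e_3> = -45/sqrt(8109).
Square and sum: Σ |<v, e_j>|^2 = 189/17.
Compute ||v||^2 = v·v = 17.
Deficit = 17 − 189/17 = 100/17 ≥ 0, confirming Bessel's inequality. (The deficit equals ||v − Σ <v,e_j> e_j||^2, the squared distance from v to span{e_j}.)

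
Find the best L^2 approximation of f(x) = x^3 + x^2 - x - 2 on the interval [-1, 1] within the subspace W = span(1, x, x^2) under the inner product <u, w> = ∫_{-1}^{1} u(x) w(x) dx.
g(x) = x^2 - 2*x/5 - 2

The best approximation g ∈ W is the orthogonal projection of f onto W. Writing g = a_0 + a_1 x + a_2 x^2, the coefficients solve the normal equations G · a = b where
  G_{ij} = <φ_i, φ_j> and b_i = <f, φ_i>, with φ_0 = 1, φ_1 = x, φ_2 = x^2.
G =
  [2, 0, 2/3]
  [0, 2/3, 0]
  [2/3, 0, 2/5],
b = (-10/3, -4/15, -14/15).
Solving gives a_0 = -2, a_1 = -2/5, a_2 = 1, so
  g(x) = x^2 - 2*x/5 - 2.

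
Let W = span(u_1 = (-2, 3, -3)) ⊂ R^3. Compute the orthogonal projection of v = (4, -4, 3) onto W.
proj_W(v) = (29/11, -87/22, 87/22)

Set up U = [u_1 | ... | u_1] ∈ R^(3×1). The projector onto W = col(U) is P = U (U^T U)^(-1) U^T.
Compute U^T U =
  [22],
and U^T v = (-29).
Solve U^T U · c = U^T v for the coefficients: c = (-29/22). The projection is proj_W(v) = U c.
Check: (v - proj_W(v)) · u_1 = 0  (should be 0).
Result: proj_W(v) = (29/11, -87/22, 87/22).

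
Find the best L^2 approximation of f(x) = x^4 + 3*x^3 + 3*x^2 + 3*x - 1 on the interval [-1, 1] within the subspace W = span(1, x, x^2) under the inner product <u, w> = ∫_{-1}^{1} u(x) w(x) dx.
g(x) = 27*x^2/7 + 24*x/5 - 38/35

The best approximation g ∈ W is the orthogonal projection of f onto W. Writing g = a_0 + a_1 x + a_2 x^2, the coefficients solve the normal equations G · a = b where
  G_{ij} = <φ_i, φ_j> and b_i = <f, φ_i>, with φ_0 = 1, φ_1 = x, φ_2 = x^2.
G =
  [2, 0, 2/3]
  [0, 2/3, 0]
  [2/3, 0, 2/5],
b = (2/5, 16/5, 86/105).
Solving gives a_0 = -38/35, a_1 = 24/5, a_2 = 27/7, so
  g(x) = 27*x^2/7 + 24*x/5 - 38/35.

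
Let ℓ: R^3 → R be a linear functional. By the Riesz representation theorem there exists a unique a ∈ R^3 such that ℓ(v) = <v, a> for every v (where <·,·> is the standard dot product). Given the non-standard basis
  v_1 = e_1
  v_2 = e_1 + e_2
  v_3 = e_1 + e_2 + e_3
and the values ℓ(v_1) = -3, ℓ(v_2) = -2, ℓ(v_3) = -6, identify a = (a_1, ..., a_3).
a = (-3, 1, -4)

Write a = (a_1, ..., a_3) in the standard basis. For each basis vector v_i, ℓ(v_i) = <v_i, a> is a linear equation in the a_j's. Collect the n equations into a matrix system V a = ℓ, where row i of V is v_i (expressed in the standard basis). Since V is invertible (lower-triangular with 1s on the diagonal, up to permutation), solve by back-substitution:
  V =
[[1, 0, 0],
 [1, 1, 0],
 [1, 1, 1]]
  V a = (-3, -2, -6)
Solving gives a = (-3, 1, -4).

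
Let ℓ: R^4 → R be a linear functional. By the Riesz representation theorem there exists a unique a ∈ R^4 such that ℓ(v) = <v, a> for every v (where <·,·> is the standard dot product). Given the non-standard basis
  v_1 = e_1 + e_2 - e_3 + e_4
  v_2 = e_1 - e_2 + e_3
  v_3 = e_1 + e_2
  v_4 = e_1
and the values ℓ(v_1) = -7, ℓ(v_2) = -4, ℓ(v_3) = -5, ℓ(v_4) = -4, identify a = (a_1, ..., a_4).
a = (-4, -1, -1, -3)

Write a = (a_1, ..., a_4) in the standard basis. For each basis vector v_i, ℓ(v_i) = <v_i, a> is a linear equation in the a_j's. Collect the n equations into a matrix system V a = ℓ, where row i of V is v_i (expressed in the standard basis). Since V is invertible (lower-triangular with 1s on the diagonal, up to permutation), solve by back-substitution:
  V =
[[1, 1, -1, 1],
 [1, -1, 1, 0],
 [1, 1, 0, 0],
 [1, 0, 0, 0]]
  V a = (-7, -4, -5, -4)
Solving gives a = (-4, -1, -1, -3).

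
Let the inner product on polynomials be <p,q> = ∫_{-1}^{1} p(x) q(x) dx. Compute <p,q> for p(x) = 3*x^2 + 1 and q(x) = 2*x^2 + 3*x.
<p,q> = 56/15

Expand the product: p(x)·q(x) = 6*x^4 + 9*x^3 + 2*x^2 + 3*x.
∫_{-1}^{1} of each monomial x^k gives [2/(k+1) if k even, 0 if k odd]. Integrating term-by-term (or equivalently evaluating the antiderivative F(x) = 6*x^5/5 + 9*x^4/4 + 2*x^3/3 + 3*x^2/2 at the endpoints):
  F(1) − F(−1) = 337/60 − (113/60) = 56/15.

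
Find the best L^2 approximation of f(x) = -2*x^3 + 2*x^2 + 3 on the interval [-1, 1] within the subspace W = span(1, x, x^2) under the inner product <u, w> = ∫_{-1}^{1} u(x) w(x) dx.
g(x) = 2*x^2 - 6*x/5 + 3

The best approximation g ∈ W is the orthogonal projection of f onto W. Writing g = a_0 + a_1 x + a_2 x^2, the coefficients solve the normal equations G · a = b where
  G_{ij} = <φ_i, φ_j> and b_i = <f, φ_i>, with φ_0 = 1, φ_1 = x, φ_2 = x^2.
G =
  [2, 0, 2/3]
  [0, 2/3, 0]
  [2/3, 0, 2/5],
b = (22/3, -4/5, 14/5).
Solving gives a_0 = 3, a_1 = -6/5, a_2 = 2, so
  g(x) = 2*x^2 - 6*x/5 + 3.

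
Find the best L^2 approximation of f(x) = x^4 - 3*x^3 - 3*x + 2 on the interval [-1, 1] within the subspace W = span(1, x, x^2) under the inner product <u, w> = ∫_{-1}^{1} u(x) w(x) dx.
g(x) = 6*x^2/7 - 24*x/5 + 67/35

The best approximation g ∈ W is the orthogonal projection of f onto W. Writing g = a_0 + a_1 x + a_2 x^2, the coefficients solve the normal equations G · a = b where
  G_{ij} = <φ_i, φ_j> and b_i = <f, φ_i>, with φ_0 = 1, φ_1 = x, φ_2 = x^2.
G =
  [2, 0, 2/3]
  [0, 2/3, 0]
  [2/3, 0, 2/5],
b = (22/5, -16/5, 34/21).
Solving gives a_0 = 67/35, a_1 = -24/5, a_2 = 6/7, so
  g(x) = 6*x^2/7 - 24*x/5 + 67/35.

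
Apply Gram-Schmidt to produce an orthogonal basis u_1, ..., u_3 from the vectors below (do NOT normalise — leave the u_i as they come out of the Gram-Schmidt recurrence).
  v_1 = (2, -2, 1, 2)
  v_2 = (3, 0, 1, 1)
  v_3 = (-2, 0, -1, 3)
Orthogonal basis:
  u_1 = (2, -2, 1, 2)
  u_2 = (21/13, 18/13, 4/13, -5/13)
  u_3 = (-35/62, 47/31, -24/31, 153/62)

Apply the Gram-Schmidt recurrence
  u_1 = v_1
  u_i = v_i − Σ_{j<i} ((v_i · u_j) / (u_j · u_j)) · u_j.

Step by step this gives:
  u_1 = (2, -2, 1, 2)
  u_2 = (21/13, 18/13, 4/13, -5/13)
  u_3 = (-35/62, 47/31, -24/31, 153/62)

Orthogonality check:
  u_2 · u_1 = 0 (should be 0)
  u_3 · u_1 = 0 (should be 0)
  u_3 · u_2 = 0 (should be 0)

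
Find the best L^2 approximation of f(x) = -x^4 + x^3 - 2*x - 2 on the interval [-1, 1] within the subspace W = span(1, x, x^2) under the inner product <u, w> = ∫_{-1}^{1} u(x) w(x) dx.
g(x) = -6*x^2/7 - 7*x/5 - 67/35

The best approximation g ∈ W is the orthogonal projection of f onto W. Writing g = a_0 + a_1 x + a_2 x^2, the coefficients solve the normal equations G · a = b where
  G_{ij} = <φ_i, φ_j> and b_i = <f, φ_i>, with φ_0 = 1, φ_1 = x, φ_2 = x^2.
G =
  [2, 0, 2/3]
  [0, 2/3, 0]
  [2/3, 0, 2/5],
b = (-22/5, -14/15, -34/21).
Solving gives a_0 = -67/35, a_1 = -7/5, a_2 = -6/7, so
  g(x) = -6*x^2/7 - 7*x/5 - 67/35.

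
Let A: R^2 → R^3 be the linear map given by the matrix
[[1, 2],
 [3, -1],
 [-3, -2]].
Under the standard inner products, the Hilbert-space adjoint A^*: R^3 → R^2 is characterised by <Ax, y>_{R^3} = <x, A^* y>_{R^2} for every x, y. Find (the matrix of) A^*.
A^* = A^T =
[[1, 3, -3],
 [2, -1, -2]]

For real matrices with standard dot products, the defining identity <Ax, y> = <x, A^* y> gives (Ax)^T y = x^T (A^*) y, i.e. x^T A^T y = x^T (A^*) y. Since this holds for all x, y, we must have A^* = A^T. Therefore
A^* =
[[1, 3, -3],
 [2, -1, -2]].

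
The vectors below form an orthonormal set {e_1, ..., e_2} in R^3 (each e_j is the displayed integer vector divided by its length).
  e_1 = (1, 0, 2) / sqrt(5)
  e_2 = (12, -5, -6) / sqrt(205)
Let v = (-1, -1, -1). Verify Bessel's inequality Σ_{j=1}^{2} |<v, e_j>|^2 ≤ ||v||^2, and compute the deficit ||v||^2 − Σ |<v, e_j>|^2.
Σ |<v, e_j>|^2 = 74/41; ||v||^2 = 3; deficit = 49/41

Write each e_j = u_j / sqrt(<u_j, u_j>) where u_j is the displayed integer vector. Then <v, e_j> = <v, u_j> / sqrt(<u_j, u_j>), so |<v, e_j>|^2 = <v, u_j>^2 / <u_j, u_j>.
Coefficients: <v, e_1> = -3/sqrt(5), <v, e_2> = -1/sqrt(205).
Square and sum: Σ |<v, e_j>|^2 = 74/41.
Compute ||v||^2 = v·v = 3.
Deficit = 3 − 74/41 = 49/41 ≥ 0, confirming Bessel's inequality. (The deficit equals ||v − Σ <v,e_j> e_j||^2, the squared distance from v to span{e_j}.)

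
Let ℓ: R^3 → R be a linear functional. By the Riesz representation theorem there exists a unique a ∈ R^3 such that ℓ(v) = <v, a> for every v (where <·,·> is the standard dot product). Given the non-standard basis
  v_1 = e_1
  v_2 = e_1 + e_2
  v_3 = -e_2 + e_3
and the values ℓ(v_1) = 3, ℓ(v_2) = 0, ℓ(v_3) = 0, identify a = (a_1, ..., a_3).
a = (3, -3, -3)

Write a = (a_1, ..., a_3) in the standard basis. For each basis vector v_i, ℓ(v_i) = <v_i, a> is a linear equation in the a_j's. Collect the n equations into a matrix system V a = ℓ, where row i of V is v_i (expressed in the standard basis). Since V is invertible (lower-triangular with 1s on the diagonal, up to permutation), solve by back-substitution:
  V =
[[1, 0, 0],
 [1, 1, 0],
 [0, -1, 1]]
  V a = (3, 0, 0)
Solving gives a = (3, -3, -3).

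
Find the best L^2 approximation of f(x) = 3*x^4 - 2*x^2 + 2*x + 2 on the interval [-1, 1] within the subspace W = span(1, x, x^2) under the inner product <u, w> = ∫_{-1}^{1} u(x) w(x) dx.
g(x) = 4*x^2/7 + 2*x + 61/35

The best approximation g ∈ W is the orthogonal projection of f onto W. Writing g = a_0 + a_1 x + a_2 x^2, the coefficients solve the normal equations G · a = b where
  G_{ij} = <φ_i, φ_j> and b_i = <f, φ_i>, with φ_0 = 1, φ_1 = x, φ_2 = x^2.
G =
  [2, 0, 2/3]
  [0, 2/3, 0]
  [2/3, 0, 2/5],
b = (58/15, 4/3, 146/105).
Solving gives a_0 = 61/35, a_1 = 2, a_2 = 4/7, so
  g(x) = 4*x^2/7 + 2*x + 61/35.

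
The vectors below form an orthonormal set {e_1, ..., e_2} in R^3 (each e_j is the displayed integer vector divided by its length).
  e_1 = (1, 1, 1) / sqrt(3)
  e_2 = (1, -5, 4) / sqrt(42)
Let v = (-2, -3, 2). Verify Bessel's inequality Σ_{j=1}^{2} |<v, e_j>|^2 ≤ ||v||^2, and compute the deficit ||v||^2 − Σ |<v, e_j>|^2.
Σ |<v, e_j>|^2 = 27/2; ||v||^2 = 17; deficit = 7/2

Write each e_j = u_j / sqrt(<u_j, u_j>) where u_j is the displayed integer vector. Then <v, e_j> = <v, u_j> / sqrt(<u_j, u_j>), so |<v, e_j>|^2 = <v, u_j>^2 / <u_j, u_j>.
Coefficients: <v, e_1> = -3/sqrt(3), <v, e_2> = 21/sqrt(42).
Square and sum: Σ |<v, e_j>|^2 = 27/2.
Compute ||v||^2 = v·v = 17.
Deficit = 17 − 27/2 = 7/2 ≥ 0, confirming Bessel's inequality. (The deficit equals ||v − Σ <v,e_j> e_j||^2, the squared distance from v to span{e_j}.)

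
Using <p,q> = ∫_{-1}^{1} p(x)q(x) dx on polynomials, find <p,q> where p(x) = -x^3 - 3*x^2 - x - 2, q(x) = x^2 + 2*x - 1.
<p,q> = 4/3

Expand the product: p(x)·q(x) = -x^5 - 5*x^4 - 6*x^3 - x^2 - 3*x + 2.
∫_{-1}^{1} of each monomial x^k gives [2/(k+1) if k even, 0 if k odd]. Integrating term-by-term (or equivalently evaluating the antiderivative F(x) = -x^6/6 - x^5 - 3*x^4/2 - x^3/3 - 3*x^2/2 + 2*x at the endpoints):
  F(1) − F(−1) = -5/2 − (-23/6) = 4/3.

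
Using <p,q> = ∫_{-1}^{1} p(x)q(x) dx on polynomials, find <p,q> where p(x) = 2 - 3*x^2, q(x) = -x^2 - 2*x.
<p,q> = -2/15

Expand the product: p(x)·q(x) = 3*x^4 + 6*x^3 - 2*x^2 - 4*x.
∫_{-1}^{1} of each monomial x^k gives [2/(k+1) if k even, 0 if k odd]. Integrating term-by-term (or equivalently evaluating the antiderivative F(x) = 3*x^5/5 + 3*x^4/2 - 2*x^3/3 - 2*x^2 at the endpoints):
  F(1) − F(−1) = -17/30 − (-13/30) = -2/15.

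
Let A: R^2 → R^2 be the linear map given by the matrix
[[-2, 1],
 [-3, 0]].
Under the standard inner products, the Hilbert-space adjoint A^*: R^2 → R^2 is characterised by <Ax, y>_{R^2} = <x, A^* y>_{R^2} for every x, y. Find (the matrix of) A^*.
A^* = A^T =
[[-2, -3],
 [1, 0]]

For real matrices with standard dot products, the defining identity <Ax, y> = <x, A^* y> gives (Ax)^T y = x^T (A^*) y, i.e. x^T A^T y = x^T (A^*) y. Since this holds for all x, y, we must have A^* = A^T. Therefore
A^* =
[[-2, -3],
 [1, 0]].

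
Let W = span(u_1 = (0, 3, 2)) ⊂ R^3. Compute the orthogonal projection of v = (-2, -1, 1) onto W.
proj_W(v) = (0, -3/13, -2/13)

Set up U = [u_1 | ... | u_1] ∈ R^(3×1). The projector onto W = col(U) is P = U (U^T U)^(-1) U^T.
Compute U^T U =
  [13],
and U^T v = (-1).
Solve U^T U · c = U^T v for the coefficients: c = (-1/13). The projection is proj_W(v) = U c.
Check: (v - proj_W(v)) · u_1 = 0  (should be 0).
Result: proj_W(v) = (0, -3/13, -2/13).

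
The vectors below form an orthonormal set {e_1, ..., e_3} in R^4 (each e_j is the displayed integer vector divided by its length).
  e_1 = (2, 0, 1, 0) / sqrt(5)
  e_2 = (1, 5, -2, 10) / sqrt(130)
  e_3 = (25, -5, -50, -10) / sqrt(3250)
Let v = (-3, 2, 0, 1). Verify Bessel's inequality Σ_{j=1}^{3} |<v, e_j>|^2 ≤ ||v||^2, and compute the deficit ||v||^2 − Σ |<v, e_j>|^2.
Σ |<v, e_j>|^2 = 61/5; ||v||^2 = 14; deficit = 9/5

Write each e_j = u_j / sqrt(<u_j, u_j>) where u_j is the displayed integer vector. Then <v, e_j> = <v, u_j> / sqrt(<u_j, u_j>), so |<v, e_j>|^2 = <v, u_j>^2 / <u_j, u_j>.
Coefficients: <v, e_1> = -6/sqrt(5), <v, e_2> = 17/sqrt(130), <v, e_3> = -95/sqrt(3250).
Square and sum: Σ |<v, e_j>|^2 = 61/5.
Compute ||v||^2 = v·v = 14.
Deficit = 14 − 61/5 = 9/5 ≥ 0, confirming Bessel's inequality. (The deficit equals ||v − Σ <v,e_j> e_j||^2, the squared distance from v to span{e_j}.)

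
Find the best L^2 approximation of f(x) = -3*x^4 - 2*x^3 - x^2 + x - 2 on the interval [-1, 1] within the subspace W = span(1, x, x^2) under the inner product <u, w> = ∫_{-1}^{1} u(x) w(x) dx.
g(x) = -25*x^2/7 - x/5 - 61/35

The best approximation g ∈ W is the orthogonal projection of f onto W. Writing g = a_0 + a_1 x + a_2 x^2, the coefficients solve the normal equations G · a = b where
  G_{ij} = <φ_i, φ_j> and b_i = <f, φ_i>, with φ_0 = 1, φ_1 = x, φ_2 = x^2.
G =
  [2, 0, 2/3]
  [0, 2/3, 0]
  [2/3, 0, 2/5],
b = (-88/15, -2/15, -272/105).
Solving gives a_0 = -61/35, a_1 = -1/5, a_2 = -25/7, so
  g(x) = -25*x^2/7 - x/5 - 61/35.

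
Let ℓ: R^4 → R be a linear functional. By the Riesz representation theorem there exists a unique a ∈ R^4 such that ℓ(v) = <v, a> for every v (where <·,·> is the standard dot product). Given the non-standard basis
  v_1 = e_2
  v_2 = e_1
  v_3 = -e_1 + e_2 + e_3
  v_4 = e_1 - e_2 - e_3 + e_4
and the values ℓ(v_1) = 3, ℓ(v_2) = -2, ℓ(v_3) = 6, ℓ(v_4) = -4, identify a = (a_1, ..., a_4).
a = (-2, 3, 1, 2)

Write a = (a_1, ..., a_4) in the standard basis. For each basis vector v_i, ℓ(v_i) = <v_i, a> is a linear equation in the a_j's. Collect the n equations into a matrix system V a = ℓ, where row i of V is v_i (expressed in the standard basis). Since V is invertible (lower-triangular with 1s on the diagonal, up to permutation), solve by back-substitution:
  V =
[[0, 1, 0, 0],
 [1, 0, 0, 0],
 [-1, 1, 1, 0],
 [1, -1, -1, 1]]
  V a = (3, -2, 6, -4)
Solving gives a = (-2, 3, 1, 2).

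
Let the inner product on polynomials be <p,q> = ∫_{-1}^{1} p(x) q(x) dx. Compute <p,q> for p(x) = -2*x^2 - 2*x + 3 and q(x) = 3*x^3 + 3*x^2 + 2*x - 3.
<p,q> = -232/15

Expand the product: p(x)·q(x) = -6*x^5 - 12*x^4 - x^3 + 11*x^2 + 12*x - 9.
∫_{-1}^{1} of each monomial x^k gives [2/(k+1) if k even, 0 if k odd]. Integrating term-by-term (or equivalently evaluating the antiderivative F(x) = -x^6 - 12*x^5/5 - x^4/4 + 11*x^3/3 + 6*x^2 - 9*x at the endpoints):
  F(1) − F(−1) = -179/60 − (749/60) = -232/15.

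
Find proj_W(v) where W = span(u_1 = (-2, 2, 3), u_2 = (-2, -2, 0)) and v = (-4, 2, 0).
proj_W(v) = (-41/17, 7/17, 36/17)

Set up U = [u_1 | ... | u_2] ∈ R^(3×2). The projector onto W = col(U) is P = U (U^T U)^(-1) U^T.
Compute U^T U =
  [17, 0]
  [0, 8],
and U^T v = (12, 4).
Solve U^T U · c = U^T v for the coefficients: c = (12/17, 1/2). The projection is proj_W(v) = U c.
Check: (v - proj_W(v)) · u_1 = 0  (should be 0).
Check: (v - proj_W(v)) · u_2 = 0  (should be 0).
Result: proj_W(v) = (-41/17, 7/17, 36/17).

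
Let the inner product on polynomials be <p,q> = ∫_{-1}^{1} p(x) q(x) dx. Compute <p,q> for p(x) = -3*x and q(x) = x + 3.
<p,q> = -2

Expand the product: p(x)·q(x) = -3*x^2 - 9*x.
∫_{-1}^{1} of each monomial x^k gives [2/(k+1) if k even, 0 if k odd]. Integrating term-by-term (or equivalently evaluating the antiderivative F(x) = -x^3 - 9*x^2/2 at the endpoints):
  F(1) − F(−1) = -11/2 − (-7/2) = -2.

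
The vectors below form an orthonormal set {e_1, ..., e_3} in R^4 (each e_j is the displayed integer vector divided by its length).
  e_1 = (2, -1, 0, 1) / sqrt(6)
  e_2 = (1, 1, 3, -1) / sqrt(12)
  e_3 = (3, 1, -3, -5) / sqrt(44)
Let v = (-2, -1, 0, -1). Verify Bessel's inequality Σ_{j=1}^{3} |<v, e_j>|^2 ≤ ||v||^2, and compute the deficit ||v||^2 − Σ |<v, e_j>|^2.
Σ |<v, e_j>|^2 = 34/11; ||v||^2 = 6; deficit = 32/11

Write each e_j = u_j / sqrt(<u_j, u_j>) where u_j is the displayed integer vector. Then <v, e_j> = <v, u_j> / sqrt(<u_j, u_j>), so |<v, e_j>|^2 = <v, u_j>^2 / <u_j, u_j>.
Coefficients: <v, e_1> = -4/sqrt(6), <v, e_2> = -2/sqrt(12), <v, e_3> = -2/sqrt(44).
Square and sum: Σ |<v, e_j>|^2 = 34/11.
Compute ||v||^2 = v·v = 6.
Deficit = 6 − 34/11 = 32/11 ≥ 0, confirming Bessel's inequality. (The deficit equals ||v − Σ <v,e_j> e_j||^2, the squared distance from v to span{e_j}.)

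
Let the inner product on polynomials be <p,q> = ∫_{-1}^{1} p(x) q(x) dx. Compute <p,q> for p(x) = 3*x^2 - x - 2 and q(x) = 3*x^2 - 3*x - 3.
<p,q> = 38/5

Expand the product: p(x)·q(x) = 9*x^4 - 12*x^3 - 12*x^2 + 9*x + 6.
∫_{-1}^{1} of each monomial x^k gives [2/(k+1) if k even, 0 if k odd]. Integrating term-by-term (or equivalently evaluating the antiderivative F(x) = 9*x^5/5 - 3*x^4 - 4*x^3 + 9*x^2/2 + 6*x at the endpoints):
  F(1) − F(−1) = 53/10 − (-23/10) = 38/5.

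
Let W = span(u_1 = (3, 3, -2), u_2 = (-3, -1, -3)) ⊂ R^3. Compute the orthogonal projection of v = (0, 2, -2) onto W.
proj_W(v) = (99/191, 247/191, -436/191)

Set up U = [u_1 | ... | u_2] ∈ R^(3×2). The projector onto W = col(U) is P = U (U^T U)^(-1) U^T.
Compute U^T U =
  [22, -6]
  [-6, 19],
and U^T v = (10, 4).
Solve U^T U · c = U^T v for the coefficients: c = (107/191, 74/191). The projection is proj_W(v) = U c.
Check: (v - proj_W(v)) · u_1 = 0  (should be 0).
Check: (v - proj_W(v)) · u_2 = 0  (should be 0).
Result: proj_W(v) = (99/191, 247/191, -436/191).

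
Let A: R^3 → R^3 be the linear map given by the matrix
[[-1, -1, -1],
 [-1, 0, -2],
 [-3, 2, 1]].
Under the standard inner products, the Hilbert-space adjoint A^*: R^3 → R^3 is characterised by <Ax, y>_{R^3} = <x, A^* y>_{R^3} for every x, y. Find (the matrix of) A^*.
A^* = A^T =
[[-1, -1, -3],
 [-1, 0, 2],
 [-1, -2, 1]]

For real matrices with standard dot products, the defining identity <Ax, y> = <x, A^* y> gives (Ax)^T y = x^T (A^*) y, i.e. x^T A^T y = x^T (A^*) y. Since this holds for all x, y, we must have A^* = A^T. Therefore
A^* =
[[-1, -1, -3],
 [-1, 0, 2],
 [-1, -2, 1]].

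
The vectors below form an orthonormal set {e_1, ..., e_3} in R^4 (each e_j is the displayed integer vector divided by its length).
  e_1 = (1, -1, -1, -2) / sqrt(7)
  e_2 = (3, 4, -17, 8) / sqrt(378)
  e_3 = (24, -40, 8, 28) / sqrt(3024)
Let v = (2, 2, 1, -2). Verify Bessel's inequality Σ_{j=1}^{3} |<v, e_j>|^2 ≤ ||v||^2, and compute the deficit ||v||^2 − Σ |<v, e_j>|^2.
Σ |<v, e_j>|^2 = 61/14; ||v||^2 = 13; deficit = 121/14

Write each e_j = u_j / sqrt(<u_j, u_j>) where u_j is the displayed integer vector. Then <v, e_j> = <v, u_j> / sqrt(<u_j, u_j>), so |<v, e_j>|^2 = <v, u_j>^2 / <u_j, u_j>.
Coefficients: <v, e_1> = 3/sqrt(7), <v, e_2> = -19/sqrt(378), <v, e_3> = -80/sqrt(3024).
Square and sum: Σ |<v, e_j>|^2 = 61/14.
Compute ||v||^2 = v·v = 13.
Deficit = 13 − 61/14 = 121/14 ≥ 0, confirming Bessel's inequality. (The deficit equals ||v − Σ <v,e_j> e_j||^2, the squared distance from v to span{e_j}.)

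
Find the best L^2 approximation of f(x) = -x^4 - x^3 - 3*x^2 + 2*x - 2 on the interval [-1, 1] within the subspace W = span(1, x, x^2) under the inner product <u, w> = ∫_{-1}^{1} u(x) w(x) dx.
g(x) = -27*x^2/7 + 7*x/5 - 67/35

The best approximation g ∈ W is the orthogonal projection of f onto W. Writing g = a_0 + a_1 x + a_2 x^2, the coefficients solve the normal equations G · a = b where
  G_{ij} = <φ_i, φ_j> and b_i = <f, φ_i>, with φ_0 = 1, φ_1 = x, φ_2 = x^2.
G =
  [2, 0, 2/3]
  [0, 2/3, 0]
  [2/3, 0, 2/5],
b = (-32/5, 14/15, -296/105).
Solving gives a_0 = -67/35, a_1 = 7/5, a_2 = -27/7, so
  g(x) = -27*x^2/7 + 7*x/5 - 67/35.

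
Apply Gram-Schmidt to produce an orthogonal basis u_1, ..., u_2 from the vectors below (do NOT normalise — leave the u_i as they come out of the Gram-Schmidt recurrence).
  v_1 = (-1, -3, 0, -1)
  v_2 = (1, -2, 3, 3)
Orthogonal basis:
  u_1 = (-1, -3, 0, -1)
  u_2 = (13/11, -16/11, 3, 35/11)

Apply the Gram-Schmidt recurrence
  u_1 = v_1
  u_i = v_i − Σ_{j<i} ((v_i · u_j) / (u_j · u_j)) · u_j.

Step by step this gives:
  u_1 = (-1, -3, 0, -1)
  u_2 = (13/11, -16/11, 3, 35/11)

Orthogonality check:
  u_2 · u_1 = 0 (should be 0)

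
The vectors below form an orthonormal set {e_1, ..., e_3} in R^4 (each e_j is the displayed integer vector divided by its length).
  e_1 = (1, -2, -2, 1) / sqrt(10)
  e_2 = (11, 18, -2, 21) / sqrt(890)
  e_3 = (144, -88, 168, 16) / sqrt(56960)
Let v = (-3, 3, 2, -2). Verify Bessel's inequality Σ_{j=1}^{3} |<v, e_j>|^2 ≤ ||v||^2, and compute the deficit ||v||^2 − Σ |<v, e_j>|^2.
Σ |<v, e_j>|^2 = 259/10; ||v||^2 = 26; deficit = 1/10

Write each e_j = u_j / sqrt(<u_j, u_j>) where u_j is the displayed integer vector. Then <v, e_j> = <v, u_j> / sqrt(<u_j, u_j>), so |<v, e_j>|^2 = <v, u_j>^2 / <u_j, u_j>.
Coefficients: <v, e_1> = -15/sqrt(10), <v, e_2> = -25/sqrt(890), <v, e_3> = -392/sqrt(56960).
Square and sum: Σ |<v, e_j>|^2 = 259/10.
Compute ||v||^2 = v·v = 26.
Deficit = 26 − 259/10 = 1/10 ≥ 0, confirming Bessel's inequality. (The deficit equals ||v − Σ <v,e_j> e_j||^2, the squared distance from v to span{e_j}.)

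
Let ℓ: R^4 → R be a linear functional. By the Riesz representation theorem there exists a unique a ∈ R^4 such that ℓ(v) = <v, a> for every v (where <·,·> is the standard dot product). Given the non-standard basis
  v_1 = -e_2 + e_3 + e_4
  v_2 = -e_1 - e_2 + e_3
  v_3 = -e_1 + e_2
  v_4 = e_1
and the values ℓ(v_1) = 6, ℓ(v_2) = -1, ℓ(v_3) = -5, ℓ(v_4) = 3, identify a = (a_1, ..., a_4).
a = (3, -2, 0, 4)

Write a = (a_1, ..., a_4) in the standard basis. For each basis vector v_i, ℓ(v_i) = <v_i, a> is a linear equation in the a_j's. Collect the n equations into a matrix system V a = ℓ, where row i of V is v_i (expressed in the standard basis). Since V is invertible (lower-triangular with 1s on the diagonal, up to permutation), solve by back-substitution:
  V =
[[0, -1, 1, 1],
 [-1, -1, 1, 0],
 [-1, 1, 0, 0],
 [1, 0, 0, 0]]
  V a = (6, -1, -5, 3)
Solving gives a = (3, -2, 0, 4).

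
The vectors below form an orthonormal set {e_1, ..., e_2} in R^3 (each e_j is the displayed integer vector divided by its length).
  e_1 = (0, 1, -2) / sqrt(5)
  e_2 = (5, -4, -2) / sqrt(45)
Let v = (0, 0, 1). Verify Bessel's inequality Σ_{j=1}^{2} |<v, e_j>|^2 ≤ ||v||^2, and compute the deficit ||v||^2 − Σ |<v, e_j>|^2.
Σ |<v, e_j>|^2 = 8/9; ||v||^2 = 1; deficit = 1/9

Write each e_j = u_j / sqrt(<u_j, u_j>) where u_j is the displayed integer vector. Then <v, e_j> = <v, u_j> / sqrt(<u_j, u_j>), so |<v, e_j>|^2 = <v, u_j>^2 / <u_j, u_j>.
Coefficients: <v, e_1> = -2/sqrt(5), <v, e_2> = -2/sqrt(45).
Square and sum: Σ |<v, e_j>|^2 = 8/9.
Compute ||v||^2 = v·v = 1.
Deficit = 1 − 8/9 = 1/9 ≥ 0, confirming Bessel's inequality. (The deficit equals ||v − Σ <v,e_j> e_j||^2, the squared distance from v to span{e_j}.)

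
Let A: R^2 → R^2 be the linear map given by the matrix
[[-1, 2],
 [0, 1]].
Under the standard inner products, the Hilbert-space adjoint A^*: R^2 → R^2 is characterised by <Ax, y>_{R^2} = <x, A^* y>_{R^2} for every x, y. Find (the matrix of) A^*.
A^* = A^T =
[[-1, 0],
 [2, 1]]

For real matrices with standard dot products, the defining identity <Ax, y> = <x, A^* y> gives (Ax)^T y = x^T (A^*) y, i.e. x^T A^T y = x^T (A^*) y. Since this holds for all x, y, we must have A^* = A^T. Therefore
A^* =
[[-1, 0],
 [2, 1]].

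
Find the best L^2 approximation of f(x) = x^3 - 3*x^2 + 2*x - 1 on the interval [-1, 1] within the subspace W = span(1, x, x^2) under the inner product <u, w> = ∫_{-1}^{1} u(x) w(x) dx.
g(x) = -3*x^2 + 13*x/5 - 1

The best approximation g ∈ W is the orthogonal projection of f onto W. Writing g = a_0 + a_1 x + a_2 x^2, the coefficients solve the normal equations G · a = b where
  G_{ij} = <φ_i, φ_j> and b_i = <f, φ_i>, with φ_0 = 1, φ_1 = x, φ_2 = x^2.
G =
  [2, 0, 2/3]
  [0, 2/3, 0]
  [2/3, 0, 2/5],
b = (-4, 26/15, -28/15).
Solving gives a_0 = -1, a_1 = 13/5, a_2 = -3, so
  g(x) = -3*x^2 + 13*x/5 - 1.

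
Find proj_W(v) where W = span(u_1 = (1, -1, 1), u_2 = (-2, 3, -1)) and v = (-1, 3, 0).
proj_W(v) = (-4/3, 17/6, 1/6)

Set up U = [u_1 | ... | u_2] ∈ R^(3×2). The projector onto W = col(U) is P = U (U^T U)^(-1) U^T.
Compute U^T U =
  [3, -6]
  [-6, 14],
and U^T v = (-4, 11).
Solve U^T U · c = U^T v for the coefficients: c = (5/3, 3/2). The projection is proj_W(v) = U c.
Check: (v - proj_W(v)) · u_1 = 0  (should be 0).
Check: (v - proj_W(v)) · u_2 = 0  (should be 0).
Result: proj_W(v) = (-4/3, 17/6, 1/6).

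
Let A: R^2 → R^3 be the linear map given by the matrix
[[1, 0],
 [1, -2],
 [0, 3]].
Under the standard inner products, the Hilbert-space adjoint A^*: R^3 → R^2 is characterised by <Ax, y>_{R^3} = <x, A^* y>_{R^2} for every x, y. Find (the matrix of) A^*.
A^* = A^T =
[[1, 1, 0],
 [0, -2, 3]]

For real matrices with standard dot products, the defining identity <Ax, y> = <x, A^* y> gives (Ax)^T y = x^T (A^*) y, i.e. x^T A^T y = x^T (A^*) y. Since this holds for all x, y, we must have A^* = A^T. Therefore
A^* =
[[1, 1, 0],
 [0, -2, 3]].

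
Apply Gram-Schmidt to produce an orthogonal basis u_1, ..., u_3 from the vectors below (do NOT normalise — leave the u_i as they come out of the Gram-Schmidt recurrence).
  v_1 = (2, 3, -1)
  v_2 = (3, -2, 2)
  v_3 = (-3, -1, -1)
Orthogonal basis:
  u_1 = (2, 3, -1)
  u_2 = (23/7, -11/7, 13/7)
  u_3 = (16/117, -28/117, -4/9)

Apply the Gram-Schmidt recurrence
  u_1 = v_1
  u_i = v_i − Σ_{j<i} ((v_i · u_j) / (u_j · u_j)) · u_j.

Step by step this gives:
  u_1 = (2, 3, -1)
  u_2 = (23/7, -11/7, 13/7)
  u_3 = (16/117, -28/117, -4/9)

Orthogonality check:
  u_2 · u_1 = 0 (should be 0)
  u_3 · u_1 = 0 (should be 0)
  u_3 · u_2 = 0 (should be 0)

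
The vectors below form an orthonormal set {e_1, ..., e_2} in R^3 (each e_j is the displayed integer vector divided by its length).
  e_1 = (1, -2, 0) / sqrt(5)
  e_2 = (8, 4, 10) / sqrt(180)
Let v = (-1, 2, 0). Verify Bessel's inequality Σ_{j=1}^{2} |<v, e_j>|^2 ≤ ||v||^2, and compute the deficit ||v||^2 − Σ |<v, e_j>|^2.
Σ |<v, e_j>|^2 = 5; ||v||^2 = 5; deficit = 0

Write each e_j = u_j / sqrt(<u_j, u_j>) where u_j is the displayed integer vector. Then <v, e_j> = <v, u_j> / sqrt(<u_j, u_j>), so |<v, e_j>|^2 = <v, u_j>^2 / <u_j, u_j>.
Coefficients: <v, e_1> = -5/sqrt(5), <v, e_2> = 0/sqrt(180).
Square and sum: Σ |<v, e_j>|^2 = 5.
Compute ||v||^2 = v·v = 5.
Deficit = 5 − 5 = 0 ≥ 0, confirming Bessel's inequality. (The deficit equals ||v − Σ <v,e_j> e_j||^2, the squared distance from v to span{e_j}.)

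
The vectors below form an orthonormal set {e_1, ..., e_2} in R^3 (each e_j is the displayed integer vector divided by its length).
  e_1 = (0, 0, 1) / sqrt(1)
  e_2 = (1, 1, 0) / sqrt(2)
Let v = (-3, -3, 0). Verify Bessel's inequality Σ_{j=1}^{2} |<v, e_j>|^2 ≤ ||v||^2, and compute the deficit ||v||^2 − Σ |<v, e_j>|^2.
Σ |<v, e_j>|^2 = 18; ||v||^2 = 18; deficit = 0

Write each e_j = u_j / sqrt(<u_j, u_j>) where u_j is the displayed integer vector. Then <v, e_j> = <v, u_j> / sqrt(<u_j, u_j>), so |<v, e_j>|^2 = <v, u_j>^2 / <u_j, u_j>.
Coefficients: <v, e_1> = 0/sqrt(1), <v, e_2> = -6/sqrt(2).
Square and sum: Σ |<v, e_j>|^2 = 18.
Compute ||v||^2 = v·v = 18.
Deficit = 18 − 18 = 0 ≥ 0, confirming Bessel's inequality. (The deficit equals ||v − Σ <v,e_j> e_j||^2, the squared distance from v to span{e_j}.)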